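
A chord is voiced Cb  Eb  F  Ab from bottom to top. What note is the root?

F

Reordering Cb, Eb, F, Ab into stacked thirds gives F–Ab–Cb–Eb; the bottom of that stack, F, is the root.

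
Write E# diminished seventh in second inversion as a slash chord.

Second inversion of E# diminished seventh has the fifth (B) in the bass. As a slash chord: E#dim7/B.

E#dim7/B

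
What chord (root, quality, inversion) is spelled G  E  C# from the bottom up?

C# diminished, second inversion

The pitch classes G, E, C# arrange in thirds as C#–E–G: a C# diminished triad.
The lowest note is G, the fifth of the chord, so this is second inversion (figured bass 6/4).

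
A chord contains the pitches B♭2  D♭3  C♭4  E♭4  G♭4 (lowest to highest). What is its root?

The distinct letter names are Bb, Db, Cb, Eb, Gb. Arranged as a stack of thirds they read Cb–Eb–Gb–Bb–Db, so Cb is the root (a Cb major ninth chord).

Cb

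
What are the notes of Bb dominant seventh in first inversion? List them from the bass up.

D, F, Ab, Bb

Bb dominant seventh is Bb–D–F–Ab. First inversion puts the third (D) in the bass, with the remaining tones above: D, F, Ab, Bb.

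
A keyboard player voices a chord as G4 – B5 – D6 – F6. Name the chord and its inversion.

G dominant seventh, root position

Reducing to letter names: G, B, D, F. These stack in thirds as G–B–D–F — a G dominant seventh chord.
G is the root of G dominant seventh; root in the bass means root position (figured bass 7).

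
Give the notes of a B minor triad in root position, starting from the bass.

Spelling B minor: B–D–F#. In root position the root is bass, giving B, D, F# from the bottom.

B, D, F#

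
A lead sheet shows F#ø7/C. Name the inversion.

F#ø7/C means F# half-diminished seventh with C in the bass. C is the fifth of F# half-diminished seventh (F#–A–C–E), so this is second inversion.

second inversion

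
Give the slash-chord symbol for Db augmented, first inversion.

First inversion of Db augmented has the third (F) in the bass. As a slash chord: Dbaug/F.

Dbaug/F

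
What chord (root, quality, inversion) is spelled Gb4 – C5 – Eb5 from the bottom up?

Reducing to letter names: Gb, C, Eb. These stack in thirds as C–Eb–Gb — a C diminished triad.
Gb is the fifth of C diminished; fifth in the bass means second inversion (figured bass 6/4).

C diminished, second inversion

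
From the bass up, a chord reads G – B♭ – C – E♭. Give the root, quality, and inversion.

C minor seventh, second inversion

The distinct note names are G, Bb, C, Eb. Stacked in thirds they read C–Eb–G–Bb, which is a minor seventh chord on C.
The lowest note is G, the fifth of the chord, so this is second inversion (figured bass 4/3).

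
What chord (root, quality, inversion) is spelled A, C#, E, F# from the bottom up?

F# minor seventh, first inversion

The distinct note names are A, C#, E, F#. Stacked in thirds they read F#–A–C#–E, which is a minor seventh chord on F#.
With the third (A) in the bass, the chord is in first inversion (figured bass 6/5).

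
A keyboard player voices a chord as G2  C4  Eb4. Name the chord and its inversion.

The distinct note names are G, C, Eb. Stacked in thirds they read C–Eb–G, which is a minor triad on C.
With the fifth (G) in the bass, the chord is in second inversion (figured bass 6/4).

C minor, second inversion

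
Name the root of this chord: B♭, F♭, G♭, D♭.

Gb

Bb, Fb, Gb, Db are the tones of a Gb dominant seventh chord (Gb–Bb–Db–Fb), making Gb the root.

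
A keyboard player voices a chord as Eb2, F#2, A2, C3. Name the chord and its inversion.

Reducing to letter names: Eb, F#, A, C. These stack in thirds as F#–A–C–Eb — an F# diminished seventh chord.
Eb is the seventh of F# diminished seventh; seventh in the bass means third inversion (figured bass 4/2).

F# diminished seventh, third inversion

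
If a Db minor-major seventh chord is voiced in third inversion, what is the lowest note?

C

In third inversion the seventh is lowest. For Db minor-major seventh (Db–Fb–Ab–C) that is C.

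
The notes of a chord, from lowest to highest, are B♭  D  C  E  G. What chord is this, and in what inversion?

The pitch classes Bb, D, C, E, G arrange in thirds as C–E–G–Bb–D: a C dominant ninth chord.
Bb is the seventh of C dominant ninth; seventh in the bass means third inversion.

C dominant ninth, third inversion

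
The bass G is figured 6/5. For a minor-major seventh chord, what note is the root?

E

The figures 6/5 mean the third of the chord is in the bass. If G is the third of a minor-major seventh chord, the root is E (chord tones E–G–B–D#).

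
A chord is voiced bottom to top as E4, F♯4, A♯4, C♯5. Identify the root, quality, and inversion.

The pitch classes E, F#, A#, C# arrange in thirds as F#–A#–C#–E: an F# dominant seventh chord.
With the seventh (E) in the bass, the chord is in third inversion (figured bass 4/2).

F# dominant seventh, third inversion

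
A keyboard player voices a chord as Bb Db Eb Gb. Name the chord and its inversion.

The distinct note names are Bb, Db, Eb, Gb. Stacked in thirds they read Eb–Gb–Bb–Db, which is a minor seventh chord on Eb.
The lowest note is Bb, the fifth of the chord, so this is second inversion (figured bass 4/3).

Eb minor seventh, second inversion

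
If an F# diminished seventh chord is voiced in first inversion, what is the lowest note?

A

The third of F# diminished seventh (F#–A–C–Eb) is A; that is the bass in first inversion.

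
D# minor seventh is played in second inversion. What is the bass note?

In second inversion the fifth is lowest. For D# minor seventh (D#–F#–A#–C#) that is A#.

A#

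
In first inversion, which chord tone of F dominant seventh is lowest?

In first inversion the third is lowest. For F dominant seventh (F–A–C–Eb) that is A.

A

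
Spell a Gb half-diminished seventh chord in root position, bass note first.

The chord tones are Gb–Bbb–Dbb–Fb. With the root (Gb) lowest for root position: Gb, Bbb, Dbb, Fb.

Gb, Bbb, Dbb, Fb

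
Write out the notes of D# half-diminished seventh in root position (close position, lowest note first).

D#, F#, A, C#

Spelling D# half-diminished seventh: D#–F#–A–C#. In root position the root is bass, giving D#, F#, A, C# from the bottom.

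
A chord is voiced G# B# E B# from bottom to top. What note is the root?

E

The distinct letter names are G#, B#, E. Arranged as a stack of thirds they read E–G#–B#, so E is the root (an E augmented triad).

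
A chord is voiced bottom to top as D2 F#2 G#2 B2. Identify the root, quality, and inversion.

Reducing to letter names: D, F#, G#, B. These stack in thirds as G#–B–D–F# — a G# half-diminished seventh chord.
The lowest note is D, the fifth of the chord, so this is second inversion (figured bass 4/3).

G# half-diminished seventh, second inversion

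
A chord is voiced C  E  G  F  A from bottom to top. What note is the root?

F

Reordering C, E, G, F, A into stacked thirds gives F–A–C–E–G; the bottom of that stack, F, is the root.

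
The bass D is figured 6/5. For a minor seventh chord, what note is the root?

The figures 6/5 mean the third of the chord is in the bass. If D is the third of a minor seventh chord, the root is B (chord tones B–D–F#–A).

B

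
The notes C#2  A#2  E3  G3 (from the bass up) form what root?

A#

Reordering C#, A#, E, G into stacked thirds gives A#–C#–E–G; the bottom of that stack, A#, is the root.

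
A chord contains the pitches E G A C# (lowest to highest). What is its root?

Reordering E, G, A, C# into stacked thirds gives A–C#–E–G; the bottom of that stack, A, is the root.

A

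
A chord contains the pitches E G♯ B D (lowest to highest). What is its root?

E

The distinct letter names are E, G#, B, D. Arranged as a stack of thirds they read E–G#–B–D, so E is the root (an E dominant seventh chord).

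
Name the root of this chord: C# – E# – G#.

C#

Reordering C#, E#, G# into stacked thirds gives C#–E#–G#; the bottom of that stack, C#, is the root.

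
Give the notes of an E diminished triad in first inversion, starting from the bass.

Spelling E diminished: E–G–Bb. In first inversion the third is bass, giving G, Bb, E from the bottom.

G, Bb, E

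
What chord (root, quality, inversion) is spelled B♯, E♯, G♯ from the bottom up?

The pitch classes B#, E#, G# arrange in thirds as E#–G#–B#: an E# minor triad.
The lowest note is B#, the fifth of the chord, so this is second inversion (figured bass 6/4).

E# minor, second inversion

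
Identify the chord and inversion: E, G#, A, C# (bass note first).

A major seventh, second inversion

Reducing to letter names: E, G#, A, C#. These stack in thirds as A–C#–E–G# — an A major seventh chord.
With the fifth (E) in the bass, the chord is in second inversion (figured bass 4/3).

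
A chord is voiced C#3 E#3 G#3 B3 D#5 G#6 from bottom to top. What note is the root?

C#

Reordering C#, E#, G#, B, D# into stacked thirds gives C#–E#–G#–B–D#; the bottom of that stack, C#, is the root.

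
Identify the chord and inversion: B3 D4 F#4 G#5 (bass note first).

The distinct note names are B, D, F#, G#. Stacked in thirds they read G#–B–D–F#, which is a half-diminished seventh chord on G#.
The lowest note is B, the third of the chord, so this is first inversion (figured bass 6/5).

G# half-diminished seventh, first inversion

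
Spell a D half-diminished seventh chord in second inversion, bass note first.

Ab, C, D, F

D half-diminished seventh is D–F–Ab–C. Second inversion puts the fifth (Ab) in the bass, with the remaining tones above: Ab, C, D, F.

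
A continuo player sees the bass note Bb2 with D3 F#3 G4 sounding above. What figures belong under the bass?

The notes Bb, D, F#, G stack in thirds as G–Bb–D–F# — a G minor-major seventh chord. The bass Bb is the third, so this is first inversion: figured 6/5.

6/5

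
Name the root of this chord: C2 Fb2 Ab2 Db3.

C, Fb, Ab, Db are the tones of a Db minor-major seventh chord (Db–Fb–Ab–C), making Db the root.

Db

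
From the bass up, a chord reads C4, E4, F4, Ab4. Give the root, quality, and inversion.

F minor-major seventh, second inversion

The distinct note names are C, E, F, Ab. Stacked in thirds they read F–Ab–C–E, which is a minor-major seventh chord on F.
C is the fifth of F minor-major seventh; fifth in the bass means second inversion (figured bass 4/3).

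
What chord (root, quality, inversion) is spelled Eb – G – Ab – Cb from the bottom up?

Ab minor-major seventh, second inversion

The pitch classes Eb, G, Ab, Cb arrange in thirds as Ab–Cb–Eb–G: an Ab minor-major seventh chord.
The lowest note is Eb, the fifth of the chord, so this is second inversion (figured bass 4/3).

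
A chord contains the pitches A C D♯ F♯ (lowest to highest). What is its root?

Reordering A, C, D#, F# into stacked thirds gives D#–F#–A–C; the bottom of that stack, D#, is the root.

D#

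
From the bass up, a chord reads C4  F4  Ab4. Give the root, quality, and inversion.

Reducing to letter names: C, F, Ab. These stack in thirds as F–Ab–C — an F minor triad.
C is the fifth of F minor; fifth in the bass means second inversion (figured bass 6/4).

F minor, second inversion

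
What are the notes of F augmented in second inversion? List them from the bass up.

F augmented is F–A–C#. Second inversion puts the fifth (C#) in the bass, with the remaining tones above: C#, F, A.

C#, F, A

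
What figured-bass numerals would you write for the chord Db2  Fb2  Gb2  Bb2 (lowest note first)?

The notes Db, Fb, Gb, Bb stack in thirds as Gb–Bb–Db–Fb — a Gb dominant seventh chord. The bass Db is the fifth, so this is second inversion: figured 4/3.

4/3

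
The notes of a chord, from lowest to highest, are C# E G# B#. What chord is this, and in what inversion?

C# minor-major seventh, root position

The pitch classes C#, E, G#, B# arrange in thirds as C#–E–G#–B#: a C# minor-major seventh chord.
With the root (C#) in the bass, the chord is in root position (figured bass 7).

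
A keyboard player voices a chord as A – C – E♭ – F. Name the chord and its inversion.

F dominant seventh, first inversion

The pitch classes A, C, Eb, F arrange in thirds as F–A–C–Eb: an F dominant seventh chord.
The lowest note is A, the third of the chord, so this is first inversion (figured bass 6/5).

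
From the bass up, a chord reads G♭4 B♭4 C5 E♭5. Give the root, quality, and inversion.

Reducing to letter names: Gb, Bb, C, Eb. These stack in thirds as C–Eb–Gb–Bb — a C half-diminished seventh chord.
The lowest note is Gb, the fifth of the chord, so this is second inversion (figured bass 4/3).

C half-diminished seventh, second inversion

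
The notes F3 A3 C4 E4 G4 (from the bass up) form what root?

F

The distinct letter names are F, A, C, E, G. Arranged as a stack of thirds they read F–A–C–E–G, so F is the root (an F major ninth chord).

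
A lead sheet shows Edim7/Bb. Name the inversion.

Edim7/Bb means E diminished seventh with Bb in the bass. Bb is the fifth of E diminished seventh (E–G–Bb–Db), so this is second inversion.

second inversion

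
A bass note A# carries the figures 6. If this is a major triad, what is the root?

The figures 6 mean the third of the chord is in the bass. If A# is the third of a major triad, the root is F# (chord tones F#–A#–C#).

F#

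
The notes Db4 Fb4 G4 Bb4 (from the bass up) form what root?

Db, Fb, G, Bb are the tones of a G diminished seventh chord (G–Bb–Db–Fb), making G the root.

G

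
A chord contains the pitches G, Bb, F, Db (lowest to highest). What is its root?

G

Reordering G, Bb, F, Db into stacked thirds gives G–Bb–Db–F; the bottom of that stack, G, is the root.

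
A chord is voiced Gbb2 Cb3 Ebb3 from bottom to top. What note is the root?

Cb

The distinct letter names are Gbb, Cb, Ebb. Arranged as a stack of thirds they read Cb–Ebb–Gbb, so Cb is the root (a Cb diminished triad).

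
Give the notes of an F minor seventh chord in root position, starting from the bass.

F, Ab, C, Eb

The chord tones are F–Ab–C–Eb. With the root (F) lowest for root position: F, Ab, C, Eb.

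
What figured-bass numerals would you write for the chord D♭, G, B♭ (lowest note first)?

6/4

The notes Db, G, Bb stack in thirds as G–Bb–Db — a G diminished triad. The bass Db is the fifth, so this is second inversion: figured 6/4.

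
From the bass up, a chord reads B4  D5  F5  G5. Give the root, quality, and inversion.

The distinct note names are B, D, F, G. Stacked in thirds they read G–B–D–F, which is a dominant seventh chord on G.
With the third (B) in the bass, the chord is in first inversion (figured bass 6/5).

G dominant seventh, first inversion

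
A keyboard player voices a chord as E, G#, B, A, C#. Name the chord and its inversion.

A major ninth, second inversion

The distinct note names are E, G#, B, A, C#. Stacked in thirds they read A–C#–E–G#–B, which is a major ninth chord on A.
E is the fifth of A major ninth; fifth in the bass means second inversion.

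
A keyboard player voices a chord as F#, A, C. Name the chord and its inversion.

Reducing to letter names: F#, A, C. These stack in thirds as F#–A–C — an F# diminished triad.
F# is the root of F# diminished; root in the bass means root position (figured bass 5/3).

F# diminished, root position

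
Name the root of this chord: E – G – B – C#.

C#

The distinct letter names are E, G, B, C#. Arranged as a stack of thirds they read C#–E–G–B, so C# is the root (a C# half-diminished seventh chord).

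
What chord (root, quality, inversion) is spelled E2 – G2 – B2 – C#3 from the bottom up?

C# half-diminished seventh, first inversion

The pitch classes E, G, B, C# arrange in thirds as C#–E–G–B: a C# half-diminished seventh chord.
The lowest note is E, the third of the chord, so this is first inversion (figured bass 6/5).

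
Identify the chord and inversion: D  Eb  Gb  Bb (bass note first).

The pitch classes D, Eb, Gb, Bb arrange in thirds as Eb–Gb–Bb–D: an Eb minor-major seventh chord.
With the seventh (D) in the bass, the chord is in third inversion (figured bass 4/2).

Eb minor-major seventh, third inversion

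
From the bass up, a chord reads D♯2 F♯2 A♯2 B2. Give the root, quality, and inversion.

The pitch classes D#, F#, A#, B arrange in thirds as B–D#–F#–A#: a B major seventh chord.
With the third (D#) in the bass, the chord is in first inversion (figured bass 6/5).

B major seventh, first inversion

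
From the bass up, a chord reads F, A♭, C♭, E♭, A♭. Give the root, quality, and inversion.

Reducing to letter names: F, Ab, Cb, Eb. These stack in thirds as F–Ab–Cb–Eb — an F half-diminished seventh chord.
With the root (F) in the bass, the chord is in root position (figured bass 7).

F half-diminished seventh, root position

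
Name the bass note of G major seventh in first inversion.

B

The third of G major seventh (G–B–D–F#) is B; that is the bass in first inversion.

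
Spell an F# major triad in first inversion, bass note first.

A#, C#, F#

F# major is F#–A#–C#. First inversion puts the third (A#) in the bass, with the remaining tones above: A#, C#, F#.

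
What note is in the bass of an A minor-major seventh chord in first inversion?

The third of A minor-major seventh (A–C–E–G#) is C; that is the bass in first inversion.

C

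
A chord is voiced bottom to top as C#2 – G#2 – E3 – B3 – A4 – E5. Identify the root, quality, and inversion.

The pitch classes C#, G#, E, B, A arrange in thirds as A–C#–E–G#–B: an A major ninth chord.
C# is the third of A major ninth; third in the bass means first inversion.

A major ninth, first inversion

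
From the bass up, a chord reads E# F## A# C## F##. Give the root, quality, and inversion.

The pitch classes E#, F##, A#, C## arrange in thirds as F##–A#–C##–E#: an F## minor seventh chord.
The lowest note is E#, the seventh of the chord, so this is third inversion (figured bass 4/2).

F## minor seventh, third inversion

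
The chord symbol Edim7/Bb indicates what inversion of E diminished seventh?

Edim7/Bb means E diminished seventh with Bb in the bass. Bb is the fifth of E diminished seventh (E–G–Bb–Db), so this is second inversion.

second inversion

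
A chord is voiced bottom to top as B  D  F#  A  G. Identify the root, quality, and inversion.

G major ninth, first inversion

The distinct note names are B, D, F#, A, G. Stacked in thirds they read G–B–D–F#–A, which is a major ninth chord on G.
The lowest note is B, the third of the chord, so this is first inversion.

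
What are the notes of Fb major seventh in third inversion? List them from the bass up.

The chord tones are Fb–Ab–Cb–Eb. With the seventh (Eb) lowest for third inversion: Eb, Fb, Ab, Cb.

Eb, Fb, Ab, Cb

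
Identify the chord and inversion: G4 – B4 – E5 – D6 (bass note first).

E minor seventh, first inversion

The pitch classes G, B, E, D arrange in thirds as E–G–B–D: an E minor seventh chord.
G is the third of E minor seventh; third in the bass means first inversion (figured bass 6/5).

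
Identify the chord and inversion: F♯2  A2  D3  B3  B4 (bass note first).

B minor seventh, second inversion

The distinct note names are F#, A, D, B. Stacked in thirds they read B–D–F#–A, which is a minor seventh chord on B.
F# is the fifth of B minor seventh; fifth in the bass means second inversion (figured bass 4/3).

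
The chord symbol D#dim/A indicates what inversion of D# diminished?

D#dim/A means D# diminished with A in the bass. A is the fifth of D# diminished (D#–F#–A), so this is second inversion.

second inversion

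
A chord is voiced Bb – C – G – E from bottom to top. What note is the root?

C

The distinct letter names are Bb, C, G, E. Arranged as a stack of thirds they read C–E–G–Bb, so C is the root (a C dominant seventh chord).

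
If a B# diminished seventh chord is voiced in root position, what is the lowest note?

B# diminished seventh is B#–D#–F#–A. Root position places the root in the bass: B#.

B#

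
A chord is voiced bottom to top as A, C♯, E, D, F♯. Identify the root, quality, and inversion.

D major ninth, second inversion

Reducing to letter names: A, C#, E, D, F#. These stack in thirds as D–F#–A–C#–E — a D major ninth chord.
With the fifth (A) in the bass, the chord is in second inversion.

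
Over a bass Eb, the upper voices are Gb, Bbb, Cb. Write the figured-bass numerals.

The notes Eb, Gb, Bbb, Cb stack in thirds as Cb–Eb–Gb–Bbb — a Cb dominant seventh chord. The bass Eb is the third, so this is first inversion: figured 6/5.

6/5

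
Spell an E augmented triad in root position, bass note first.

E, G#, B#

Spelling E augmented: E–G#–B#. In root position the root is bass, giving E, G#, B# from the bottom.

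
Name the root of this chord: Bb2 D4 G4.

Bb, D, G are the tones of a G minor triad (G–Bb–D), making G the root.

G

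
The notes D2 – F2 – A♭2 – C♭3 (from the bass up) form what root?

D

D, F, Ab, Cb are the tones of a D diminished seventh chord (D–F–Ab–Cb), making D the root.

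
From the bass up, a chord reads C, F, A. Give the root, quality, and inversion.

The distinct note names are C, F, A. Stacked in thirds they read F–A–C, which is a major triad on F.
With the fifth (C) in the bass, the chord is in second inversion (figured bass 6/4).

F major, second inversion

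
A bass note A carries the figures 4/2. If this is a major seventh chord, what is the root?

Bb

The figures 4/2 mean the seventh of the chord is in the bass. If A is the seventh of a major seventh chord, the root is Bb (chord tones Bb–D–F–A).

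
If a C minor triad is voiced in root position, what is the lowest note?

The root of C minor (C–Eb–G) is C; that is the bass in root position.

C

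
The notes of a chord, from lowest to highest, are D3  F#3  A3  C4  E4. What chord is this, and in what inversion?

Reducing to letter names: D, F#, A, C, E. These stack in thirds as D–F#–A–C–E — a D dominant ninth chord.
D is the root of D dominant ninth; root in the bass means root position.

D dominant ninth, root position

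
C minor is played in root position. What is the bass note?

The root of C minor (C–Eb–G) is C; that is the bass in root position.

C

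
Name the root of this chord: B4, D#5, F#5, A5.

B

B, D#, F#, A are the tones of a B dominant seventh chord (B–D#–F#–A), making B the root.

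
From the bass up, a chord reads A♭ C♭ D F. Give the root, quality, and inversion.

D diminished seventh, second inversion

Reducing to letter names: Ab, Cb, D, F. These stack in thirds as D–F–Ab–Cb — a D diminished seventh chord.
Ab is the fifth of D diminished seventh; fifth in the bass means second inversion (figured bass 4/3).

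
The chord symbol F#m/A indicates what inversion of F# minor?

F#m/A means F# minor with A in the bass. A is the third of F# minor (F#–A–C#), so this is first inversion.

first inversion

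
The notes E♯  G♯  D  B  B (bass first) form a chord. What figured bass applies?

The notes E#, G#, D, B stack in thirds as E#–G#–B–D — an E# diminished seventh chord. The bass E# is the root, so this is root position: figured 7.

7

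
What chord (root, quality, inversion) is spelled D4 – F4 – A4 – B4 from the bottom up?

Reducing to letter names: D, F, A, B. These stack in thirds as B–D–F–A — a B half-diminished seventh chord.
D is the third of B half-diminished seventh; third in the bass means first inversion (figured bass 6/5).

B half-diminished seventh, first inversion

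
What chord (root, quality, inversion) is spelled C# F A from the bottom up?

The distinct note names are C#, F, A. Stacked in thirds they read F–A–C#, which is an augmented triad on F.
C# is the fifth of F augmented; fifth in the bass means second inversion (figured bass 6/4).

F augmented, second inversion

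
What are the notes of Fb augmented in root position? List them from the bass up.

Spelling Fb augmented: Fb–Ab–C. In root position the root is bass, giving Fb, Ab, C from the bottom.

Fb, Ab, C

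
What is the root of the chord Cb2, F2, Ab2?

F

The distinct letter names are Cb, F, Ab. Arranged as a stack of thirds they read F–Ab–Cb, so F is the root (an F diminished triad).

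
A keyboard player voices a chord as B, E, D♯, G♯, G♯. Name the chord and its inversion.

E major seventh, second inversion

The pitch classes B, E, D#, G# arrange in thirds as E–G#–B–D#: an E major seventh chord.
The lowest note is B, the fifth of the chord, so this is second inversion (figured bass 4/3).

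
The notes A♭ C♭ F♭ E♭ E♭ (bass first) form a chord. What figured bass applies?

6/5

The notes Ab, Cb, Fb, Eb stack in thirds as Fb–Ab–Cb–Eb — an Fb major seventh chord. The bass Ab is the third, so this is first inversion: figured 6/5.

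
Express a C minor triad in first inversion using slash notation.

First inversion of C minor has the third (Eb) in the bass. As a slash chord: Cm/Eb.

Cm/Eb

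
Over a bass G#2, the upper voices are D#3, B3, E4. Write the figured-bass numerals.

6/5

The notes G#, D#, B, E stack in thirds as E–G#–B–D# — an E major seventh chord. The bass G# is the third, so this is first inversion: figured 6/5.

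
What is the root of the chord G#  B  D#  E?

G#, B, D#, E are the tones of an E major seventh chord (E–G#–B–D#), making E the root.

E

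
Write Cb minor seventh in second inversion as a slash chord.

Cbm7/Gb

Second inversion of Cb minor seventh has the fifth (Gb) in the bass. As a slash chord: Cbm7/Gb.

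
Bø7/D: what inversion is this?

first inversion

Bø7/D means B half-diminished seventh with D in the bass. D is the third of B half-diminished seventh (B–D–F–A), so this is first inversion.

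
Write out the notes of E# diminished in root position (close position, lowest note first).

E#, G#, B

E# diminished is E#–G#–B. Root position puts the root (E#) in the bass, with the remaining tones above: E#, G#, B.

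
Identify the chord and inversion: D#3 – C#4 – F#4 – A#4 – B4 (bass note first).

B major ninth, first inversion

Reducing to letter names: D#, C#, F#, A#, B. These stack in thirds as B–D#–F#–A#–C# — a B major ninth chord.
D# is the third of B major ninth; third in the bass means first inversion.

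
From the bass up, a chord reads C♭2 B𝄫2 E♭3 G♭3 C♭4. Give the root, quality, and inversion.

The pitch classes Cb, Bbb, Eb, Gb arrange in thirds as Cb–Eb–Gb–Bbb: a Cb dominant seventh chord.
With the root (Cb) in the bass, the chord is in root position (figured bass 7).

Cb dominant seventh, root position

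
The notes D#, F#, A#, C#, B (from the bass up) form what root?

B

D#, F#, A#, C#, B are the tones of a B major ninth chord (B–D#–F#–A#–C#), making B the root.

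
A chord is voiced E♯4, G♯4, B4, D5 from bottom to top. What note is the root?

E#

The distinct letter names are E#, G#, B, D. Arranged as a stack of thirds they read E#–G#–B–D, so E# is the root (an E# diminished seventh chord).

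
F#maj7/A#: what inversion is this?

F#maj7/A# means F# major seventh with A# in the bass. A# is the third of F# major seventh (F#–A#–C#–E#), so this is first inversion.

first inversion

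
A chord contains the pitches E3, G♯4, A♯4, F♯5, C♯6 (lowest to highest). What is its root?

F#

E, G#, A#, F#, C# are the tones of an F# dominant ninth chord (F#–A#–C#–E–G#), making F# the root.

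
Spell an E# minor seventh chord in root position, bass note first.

E#, G#, B#, D#

The chord tones are E#–G#–B#–D#. With the root (E#) lowest for root position: E#, G#, B#, D#.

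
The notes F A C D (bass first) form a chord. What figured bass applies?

The notes F, A, C, D stack in thirds as D–F–A–C — a D minor seventh chord. The bass F is the third, so this is first inversion: figured 6/5.

6/5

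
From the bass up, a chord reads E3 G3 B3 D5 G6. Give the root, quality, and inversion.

Reducing to letter names: E, G, B, D. These stack in thirds as E–G–B–D — an E minor seventh chord.
With the root (E) in the bass, the chord is in root position (figured bass 7).

E minor seventh, root position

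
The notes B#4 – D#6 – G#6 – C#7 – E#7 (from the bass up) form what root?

C#

B#, D#, G#, C#, E# are the tones of a C# major ninth chord (C#–E#–G#–B#–D#), making C# the root.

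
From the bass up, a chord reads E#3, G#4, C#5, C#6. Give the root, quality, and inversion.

The pitch classes E#, G#, C# arrange in thirds as C#–E#–G#: a C# major triad.
The lowest note is E#, the third of the chord, so this is first inversion (figured bass 6).

C# major, first inversion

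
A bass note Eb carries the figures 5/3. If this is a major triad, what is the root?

Eb

The figures 5/3 mean the root of the chord is in the bass. If Eb is the root of a major triad, the root is Eb (chord tones Eb–G–Bb).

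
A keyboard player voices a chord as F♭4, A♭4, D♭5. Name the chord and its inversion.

Reducing to letter names: Fb, Ab, Db. These stack in thirds as Db–Fb–Ab — a Db minor triad.
With the third (Fb) in the bass, the chord is in first inversion (figured bass 6).

Db minor, first inversion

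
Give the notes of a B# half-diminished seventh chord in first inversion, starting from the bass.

D#, F#, A#, B#

B# half-diminished seventh is B#–D#–F#–A#. First inversion puts the third (D#) in the bass, with the remaining tones above: D#, F#, A#, B#.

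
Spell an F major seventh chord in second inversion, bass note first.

C, E, F, A

The chord tones are F–A–C–E. With the fifth (C) lowest for second inversion: C, E, F, A.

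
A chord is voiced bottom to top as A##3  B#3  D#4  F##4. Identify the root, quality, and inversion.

The pitch classes A##, B#, D#, F## arrange in thirds as B#–D#–F##–A##: a B# minor-major seventh chord.
A## is the seventh of B# minor-major seventh; seventh in the bass means third inversion (figured bass 4/2).

B# minor-major seventh, third inversion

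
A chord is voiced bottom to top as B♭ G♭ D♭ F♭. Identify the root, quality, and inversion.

Gb dominant seventh, first inversion

Reducing to letter names: Bb, Gb, Db, Fb. These stack in thirds as Gb–Bb–Db–Fb — a Gb dominant seventh chord.
The lowest note is Bb, the third of the chord, so this is first inversion (figured bass 6/5).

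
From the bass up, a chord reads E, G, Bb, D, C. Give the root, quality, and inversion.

C dominant ninth, first inversion

The pitch classes E, G, Bb, D, C arrange in thirds as C–E–G–Bb–D: a C dominant ninth chord.
E is the third of C dominant ninth; third in the bass means first inversion.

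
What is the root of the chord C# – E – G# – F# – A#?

F#

C#, E, G#, F#, A# are the tones of an F# dominant ninth chord (F#–A#–C#–E–G#), making F# the root.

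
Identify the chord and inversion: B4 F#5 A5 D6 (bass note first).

B minor seventh, root position

The pitch classes B, F#, A, D arrange in thirds as B–D–F#–A: a B minor seventh chord.
The lowest note is B, the root of the chord, so this is root position (figured bass 7).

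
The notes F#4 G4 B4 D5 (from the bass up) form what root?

G

F#, G, B, D are the tones of a G major seventh chord (G–B–D–F#), making G the root.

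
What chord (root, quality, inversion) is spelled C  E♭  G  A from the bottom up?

A half-diminished seventh, first inversion

The distinct note names are C, Eb, G, A. Stacked in thirds they read A–C–Eb–G, which is a half-diminished seventh chord on A.
With the third (C) in the bass, the chord is in first inversion (figured bass 6/5).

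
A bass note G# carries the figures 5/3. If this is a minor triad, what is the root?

The figures 5/3 mean the root of the chord is in the bass. If G# is the root of a minor triad, the root is G# (chord tones G#–B–D#).

G#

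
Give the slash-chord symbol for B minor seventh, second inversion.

Second inversion of B minor seventh has the fifth (F#) in the bass. As a slash chord: Bm7/F#.

Bm7/F#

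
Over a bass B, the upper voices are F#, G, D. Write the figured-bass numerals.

The notes B, F#, G, D stack in thirds as G–B–D–F# — a G major seventh chord. The bass B is the third, so this is first inversion: figured 6/5.

6/5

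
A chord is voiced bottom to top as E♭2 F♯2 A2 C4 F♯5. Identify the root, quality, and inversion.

F# diminished seventh, third inversion

The distinct note names are Eb, F#, A, C. Stacked in thirds they read F#–A–C–Eb, which is a diminished seventh chord on F#.
With the seventh (Eb) in the bass, the chord is in third inversion (figured bass 4/2).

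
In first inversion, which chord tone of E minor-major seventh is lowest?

The third of E minor-major seventh (E–G–B–D#) is G; that is the bass in first inversion.

G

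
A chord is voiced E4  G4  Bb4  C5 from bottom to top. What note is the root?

E, G, Bb, C are the tones of a C dominant seventh chord (C–E–G–Bb), making C the root.

C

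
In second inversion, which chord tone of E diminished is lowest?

Bb

In second inversion the fifth is lowest. For E diminished (E–G–Bb) that is Bb.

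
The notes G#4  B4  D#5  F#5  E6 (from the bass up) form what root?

G#, B, D#, F#, E are the tones of an E major ninth chord (E–G#–B–D#–F#), making E the root.

E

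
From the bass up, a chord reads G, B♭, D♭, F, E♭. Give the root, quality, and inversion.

The distinct note names are G, Bb, Db, F, Eb. Stacked in thirds they read Eb–G–Bb–Db–F, which is a dominant ninth chord on Eb.
G is the third of Eb dominant ninth; third in the bass means first inversion.

Eb dominant ninth, first inversion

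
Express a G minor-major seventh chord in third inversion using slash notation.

Gm(maj7)/F#

Third inversion of G minor-major seventh has the seventh (F#) in the bass. As a slash chord: Gm(maj7)/F#.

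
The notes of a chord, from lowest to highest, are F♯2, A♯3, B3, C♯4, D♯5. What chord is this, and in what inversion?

B major ninth, second inversion

Reducing to letter names: F#, A#, B, C#, D#. These stack in thirds as B–D#–F#–A#–C# — a B major ninth chord.
F# is the fifth of B major ninth; fifth in the bass means second inversion.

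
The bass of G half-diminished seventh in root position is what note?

G half-diminished seventh is G–Bb–Db–F. Root position places the root in the bass: G.

G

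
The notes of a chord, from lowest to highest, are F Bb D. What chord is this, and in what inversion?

The pitch classes F, Bb, D arrange in thirds as Bb–D–F: a Bb major triad.
The lowest note is F, the fifth of the chord, so this is second inversion (figured bass 6/4).

Bb major, second inversion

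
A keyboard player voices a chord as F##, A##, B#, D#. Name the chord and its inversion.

B# minor-major seventh, second inversion

The distinct note names are F##, A##, B#, D#. Stacked in thirds they read B#–D#–F##–A##, which is a minor-major seventh chord on B#.
F## is the fifth of B# minor-major seventh; fifth in the bass means second inversion (figured bass 4/3).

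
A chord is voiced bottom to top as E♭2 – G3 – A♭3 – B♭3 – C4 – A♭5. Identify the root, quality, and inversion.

Ab major ninth, second inversion

The pitch classes Eb, G, Ab, Bb, C arrange in thirds as Ab–C–Eb–G–Bb: an Ab major ninth chord.
Eb is the fifth of Ab major ninth; fifth in the bass means second inversion.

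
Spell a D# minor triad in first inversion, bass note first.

F#, A#, D#

Spelling D# minor: D#–F#–A#. In first inversion the third is bass, giving F#, A#, D# from the bottom.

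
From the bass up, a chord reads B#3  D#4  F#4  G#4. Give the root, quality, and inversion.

G# dominant seventh, first inversion

Reducing to letter names: B#, D#, F#, G#. These stack in thirds as G#–B#–D#–F# — a G# dominant seventh chord.
With the third (B#) in the bass, the chord is in first inversion (figured bass 6/5).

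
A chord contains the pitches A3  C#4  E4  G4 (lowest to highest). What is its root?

A

The distinct letter names are A, C#, E, G. Arranged as a stack of thirds they read A–C#–E–G, so A is the root (an A dominant seventh chord).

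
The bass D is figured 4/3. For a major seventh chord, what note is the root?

The figures 4/3 mean the fifth of the chord is in the bass. If D is the fifth of a major seventh chord, the root is G (chord tones G–B–D–F#).

G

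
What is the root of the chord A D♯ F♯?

Reordering A, D#, F# into stacked thirds gives D#–F#–A; the bottom of that stack, D#, is the root.

D#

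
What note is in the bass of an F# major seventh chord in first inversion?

The third of F# major seventh (F#–A#–C#–E#) is A#; that is the bass in first inversion.

A#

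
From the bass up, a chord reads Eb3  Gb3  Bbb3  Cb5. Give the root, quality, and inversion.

The distinct note names are Eb, Gb, Bbb, Cb. Stacked in thirds they read Cb–Eb–Gb–Bbb, which is a dominant seventh chord on Cb.
Eb is the third of Cb dominant seventh; third in the bass means first inversion (figured bass 6/5).

Cb dominant seventh, first inversion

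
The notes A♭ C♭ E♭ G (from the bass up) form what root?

The distinct letter names are Ab, Cb, Eb, G. Arranged as a stack of thirds they read Ab–Cb–Eb–G, so Ab is the root (an Ab minor-major seventh chord).

Ab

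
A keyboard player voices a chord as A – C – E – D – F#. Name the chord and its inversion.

The pitch classes A, C, E, D, F# arrange in thirds as D–F#–A–C–E: a D dominant ninth chord.
With the fifth (A) in the bass, the chord is in second inversion.

D dominant ninth, second inversion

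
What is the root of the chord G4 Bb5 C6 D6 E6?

C

G, Bb, C, D, E are the tones of a C dominant ninth chord (C–E–G–Bb–D), making C the root.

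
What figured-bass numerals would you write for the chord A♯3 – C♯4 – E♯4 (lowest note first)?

The notes A#, C#, E# stack in thirds as A#–C#–E# — an A# minor triad. The bass A# is the root, so this is root position: figured 5/3.

5/3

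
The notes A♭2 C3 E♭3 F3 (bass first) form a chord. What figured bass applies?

The notes Ab, C, Eb, F stack in thirds as F–Ab–C–Eb — an F minor seventh chord. The bass Ab is the third, so this is first inversion: figured 6/5.

6/5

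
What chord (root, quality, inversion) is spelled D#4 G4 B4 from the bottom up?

G augmented, second inversion

Reducing to letter names: D#, G, B. These stack in thirds as G–B–D# — a G augmented triad.
D# is the fifth of G augmented; fifth in the bass means second inversion (figured bass 6/4).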